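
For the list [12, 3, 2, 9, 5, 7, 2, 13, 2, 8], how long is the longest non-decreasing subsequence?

One longest non-decreasing subsequence is 3, 5, 7, 13 (positions 2,5,6,8), of length 4; no longer one exists.

4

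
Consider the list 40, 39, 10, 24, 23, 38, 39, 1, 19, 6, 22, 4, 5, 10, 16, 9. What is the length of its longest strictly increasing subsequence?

Let dp[i] be the longest increasing subsequence ending at position i. Then dp = [1, 1, 1, 2, 2, 3, 4, 1, 2, 2, 3, 2, 3, 4, 5, 4].
The maximum is 5; one witness is 1, 4, 5, 10, 16 at positions 8,12,13,14,15.

5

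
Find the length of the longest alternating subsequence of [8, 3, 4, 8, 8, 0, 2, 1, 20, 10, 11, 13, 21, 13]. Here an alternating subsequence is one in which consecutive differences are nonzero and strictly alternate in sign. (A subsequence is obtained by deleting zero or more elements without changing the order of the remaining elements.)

Track the best alternating length ending on an up-step vs a down-step at each position: up/down = 1/1, 1/2, 3/2, 3/1, 3/1, 1/4, 5/4, 5/6, 7/1, 7/8, 9/8, 9/8, 9/1, 9/10.
The maximum over both is 10; one such subsequence is 8, 3, 4, 0, 2, 1, 20, 10, 21, 13.

10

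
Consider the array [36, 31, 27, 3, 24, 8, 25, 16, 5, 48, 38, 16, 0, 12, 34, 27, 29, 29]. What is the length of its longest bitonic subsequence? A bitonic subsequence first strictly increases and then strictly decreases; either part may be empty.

Let inc[i] be the LIS ending at i and dec[i] the longest strictly decreasing subsequence starting at i. inc = [1, 1, 1, 1, 2, 2, 3, 3, 2, 4, 4, 3, 1, 3, 4, 4, 5, 5], dec = [7, 6, 5, 2, 4, 3, 4, 3, 2, 4, 3, 2, 1, 1, 2, 1, 1, 1].
max_i inc[i]+dec[i]−1 = 7, with one witness 36, 31, 27, 25, 16, 5, 0.

7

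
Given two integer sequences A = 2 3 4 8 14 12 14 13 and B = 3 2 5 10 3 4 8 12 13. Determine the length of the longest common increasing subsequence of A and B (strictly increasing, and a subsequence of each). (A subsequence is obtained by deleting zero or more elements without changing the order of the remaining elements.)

6

For each value that appears in both, track the longest common increasing run ending there.
The best achievable length is 6; one witness is 2, 3, 4, 8, 12, 13 (A-positions 1,2,3,4,6,8, B-positions 2,5,6,7,8,9).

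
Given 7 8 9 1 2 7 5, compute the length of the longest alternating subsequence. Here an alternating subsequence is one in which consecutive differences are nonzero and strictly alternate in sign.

5

A longest alternating subsequence is 7, 8, 1, 7, 5 (positions 1,2,4,6,7); its 4 consecutive differences strictly alternate in sign, and length 5 is optimal.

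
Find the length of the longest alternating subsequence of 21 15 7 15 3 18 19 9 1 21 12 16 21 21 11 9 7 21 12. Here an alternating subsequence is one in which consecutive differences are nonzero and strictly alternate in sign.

12

A longest alternating subsequence is 21, 7, 15, 3, 18, 9, 21, 12, 16, 11, 21, 12 (positions 1,3,4,5,6,8,10,11,12,15,18,19); its 11 consecutive differences strictly alternate in sign, and length 12 is optimal.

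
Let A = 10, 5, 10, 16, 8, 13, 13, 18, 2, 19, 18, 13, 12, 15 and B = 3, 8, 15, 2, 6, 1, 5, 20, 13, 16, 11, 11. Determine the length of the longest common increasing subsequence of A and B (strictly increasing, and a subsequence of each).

2

For each value that appears in both, track the longest common increasing run ending there.
The best achievable length is 2; one witness is 8, 15 (A-positions 5,14, B-positions 2,3).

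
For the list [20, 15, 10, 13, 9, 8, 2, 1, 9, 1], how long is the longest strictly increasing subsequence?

2

Let dp[i] be the longest increasing subsequence ending at position i. Then dp = [1, 1, 1, 2, 1, 1, 1, 1, 2, 1].
The maximum is 2; one witness is 10, 13 at positions 3,4.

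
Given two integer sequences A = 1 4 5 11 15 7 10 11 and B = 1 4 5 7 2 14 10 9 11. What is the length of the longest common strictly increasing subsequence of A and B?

6

A longest common strictly increasing subsequence is 1, 4, 5, 7, 10, 11 (length 6); it appears in order in both A and B, and no longer such subsequence exists.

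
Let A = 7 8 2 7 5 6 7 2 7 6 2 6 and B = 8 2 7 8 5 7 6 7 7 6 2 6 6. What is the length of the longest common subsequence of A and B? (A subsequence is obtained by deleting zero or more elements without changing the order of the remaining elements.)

10

A longest common subsequence is 8, 2, 7, 5, 6, 7, 7, 6, 2, 6 (length 10); the LCS DP confirms no longer common subsequence exists.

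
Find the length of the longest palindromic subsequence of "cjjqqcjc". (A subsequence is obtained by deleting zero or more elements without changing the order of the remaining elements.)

One longest palindromic subsequence is cjqqjc (positions 1,2,4,5,7,8); it reads the same forward and backward, and the interval DP gives dp[1][8] = 6.

6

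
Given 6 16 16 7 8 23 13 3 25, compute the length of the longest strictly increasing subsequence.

Let dp[i] be the longest increasing subsequence ending at position i. Then dp = [1, 2, 2, 2, 3, 4, 4, 1, 5].
The maximum is 5; one witness is 6, 7, 8, 23, 25 at positions 1,4,5,6,9.

5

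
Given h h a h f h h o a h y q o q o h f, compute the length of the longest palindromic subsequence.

One longest palindromic subsequence is fhoqoqohf (positions 5,6,8,12,13,14,15,16,17); it reads the same forward and backward, and the interval DP gives dp[1][17] = 9.

9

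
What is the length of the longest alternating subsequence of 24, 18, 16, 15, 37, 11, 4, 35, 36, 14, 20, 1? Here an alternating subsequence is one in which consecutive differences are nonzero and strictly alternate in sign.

A longest alternating subsequence is 24, 18, 37, 11, 35, 14, 20, 1 (positions 1,2,5,6,8,10,11,12); its 7 consecutive differences strictly alternate in sign, and length 8 is optimal.

8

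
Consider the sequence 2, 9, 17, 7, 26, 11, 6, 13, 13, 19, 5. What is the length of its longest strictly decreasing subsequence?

Let dp[i] be the longest decreasing subsequence ending at position i. Then dp = [1, 1, 1, 2, 1, 2, 3, 2, 2, 2, 4].
The maximum is 4; one witness is 9, 7, 6, 5 at positions 2,4,7,11.

4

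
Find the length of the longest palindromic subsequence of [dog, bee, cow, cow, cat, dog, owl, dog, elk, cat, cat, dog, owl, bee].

8

Using dp[i][j] = 2 + dp[i+1][j−1] if the ends match, else max(dp[i+1][j], dp[i][j−1]):
dp[1][14] = 8. A witness is bee owl dog cat cat dog owl bee at positions 2,7,8,10,11,12,13,14.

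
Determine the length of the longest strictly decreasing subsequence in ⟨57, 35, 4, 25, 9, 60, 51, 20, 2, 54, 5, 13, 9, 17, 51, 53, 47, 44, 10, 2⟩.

One longest decreasing subsequence is 57, 35, 25, 20, 13, 9, 2 (positions 1,2,4,8,12,13,20), of length 7; no longer one exists.

7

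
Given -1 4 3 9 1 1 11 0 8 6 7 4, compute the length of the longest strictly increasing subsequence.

Let dp[i] be the longest increasing subsequence ending at position i. Then dp = [1, 2, 2, 3, 2, 2, 4, 2, 3, 3, 4, 3].
The maximum is 4; one witness is -1, 4, 9, 11 at positions 1,2,4,7.

4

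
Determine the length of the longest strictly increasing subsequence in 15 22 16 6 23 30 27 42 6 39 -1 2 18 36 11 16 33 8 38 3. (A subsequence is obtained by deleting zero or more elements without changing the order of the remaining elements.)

Scanning left to right, the best length ending at each element is: 15→1, 22→2, 16→2, 6→1, 23→3, 30→4, 27→4, 42→5, 6→1, 39→5, -1→1, 2→2, 18→3, 36→5, 11→3, 16→4, 33→5, 8→3, 38→6, 3→3.
So the longest increasing subsequence has length 6, e.g. 15, 22, 23, 30, 36, 38.

6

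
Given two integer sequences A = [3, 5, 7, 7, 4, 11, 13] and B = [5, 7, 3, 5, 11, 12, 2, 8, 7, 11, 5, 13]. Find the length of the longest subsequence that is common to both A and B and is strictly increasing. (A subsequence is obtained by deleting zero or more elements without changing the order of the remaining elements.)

5

A longest common strictly increasing subsequence is 3, 5, 7, 11, 13 (length 5); it appears in order in both A and B, and no longer such subsequence exists.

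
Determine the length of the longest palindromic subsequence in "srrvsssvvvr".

One longest palindromic subsequence is rvsssvr (positions 2,4,5,6,7,10,11); it reads the same forward and backward, and the interval DP gives dp[1][11] = 7.

7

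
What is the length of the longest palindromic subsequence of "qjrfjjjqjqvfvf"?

7

One longest palindromic subsequence is qjjjjjq (positions 1,2,5,6,7,9,10); it reads the same forward and backward, and the interval DP gives dp[1][14] = 7.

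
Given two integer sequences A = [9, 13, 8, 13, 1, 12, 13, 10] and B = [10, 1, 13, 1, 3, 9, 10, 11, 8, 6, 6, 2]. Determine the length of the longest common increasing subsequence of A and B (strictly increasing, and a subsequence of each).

2

A longest common strictly increasing subsequence is 1, 13 (length 2); it appears in order in both A and B, and no longer such subsequence exists.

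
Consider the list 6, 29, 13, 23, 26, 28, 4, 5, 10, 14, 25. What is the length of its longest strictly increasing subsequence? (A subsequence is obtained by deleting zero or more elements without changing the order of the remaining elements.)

5

One longest increasing subsequence is 6, 13, 23, 26, 28 (positions 1,3,4,5,6), of length 5; no longer one exists.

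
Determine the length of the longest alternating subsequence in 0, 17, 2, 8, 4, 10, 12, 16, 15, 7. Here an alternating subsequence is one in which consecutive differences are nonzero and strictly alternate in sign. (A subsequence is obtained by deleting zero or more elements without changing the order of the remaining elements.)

A longest alternating subsequence is 0, 17, 2, 8, 4, 16, 15 (positions 1,2,3,4,5,8,9); its 6 consecutive differences strictly alternate in sign, and length 7 is optimal.

7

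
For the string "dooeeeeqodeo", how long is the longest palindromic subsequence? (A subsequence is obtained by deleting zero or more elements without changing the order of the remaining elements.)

One longest palindromic subsequence is ooeeeeoo (positions 2,3,4,5,6,7,9,12); it reads the same forward and backward, and the interval DP gives dp[1][12] = 8.

8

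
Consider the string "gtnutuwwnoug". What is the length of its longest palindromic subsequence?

7

One longest palindromic subsequence is gnutung (positions 1,3,4,5,6,9,12); it reads the same forward and backward, and the interval DP gives dp[1][12] = 7.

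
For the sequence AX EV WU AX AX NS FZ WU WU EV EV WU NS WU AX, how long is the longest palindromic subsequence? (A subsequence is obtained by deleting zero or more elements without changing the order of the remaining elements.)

10

Using dp[i][j] = 2 + dp[i+1][j−1] if the ends match, else max(dp[i+1][j], dp[i][j−1]):
dp[1][15] = 10. A witness is AX WU NS WU EV EV WU NS WU AX at positions 1,3,6,8,10,11,12,13,14,15.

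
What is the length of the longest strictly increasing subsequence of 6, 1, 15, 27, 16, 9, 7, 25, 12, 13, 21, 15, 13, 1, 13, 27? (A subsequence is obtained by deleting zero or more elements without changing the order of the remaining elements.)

Let dp[i] be the longest increasing subsequence ending at position i. Then dp = [1, 1, 2, 3, 3, 2, 2, 4, 3, 4, 5, 5, 4, 1, 4, 6].
The maximum is 6; one witness is 6, 9, 12, 13, 21, 27 at positions 1,6,9,10,11,16.

6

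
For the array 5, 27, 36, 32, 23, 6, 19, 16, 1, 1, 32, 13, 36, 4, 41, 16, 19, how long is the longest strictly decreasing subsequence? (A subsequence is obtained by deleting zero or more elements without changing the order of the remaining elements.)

Scanning left to right, the best length ending at each element is: 5→1, 27→1, 36→1, 32→2, 23→3, 6→4, 19→4, 16→5, 1→6, 1→6, 32→2, 13→6, 36→1, 4→7, 41→1, 16→5, 19→4.
So the longest decreasing subsequence has length 7, e.g. 36, 32, 23, 19, 16, 13, 4.

7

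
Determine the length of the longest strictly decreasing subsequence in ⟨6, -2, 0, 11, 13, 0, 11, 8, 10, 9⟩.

4

Scanning left to right, the best length ending at each element is: 6→1, -2→2, 0→2, 11→1, 13→1, 0→2, 11→2, 8→3, 10→3, 9→4.
So the longest decreasing subsequence has length 4, e.g. 13, 11, 10, 9.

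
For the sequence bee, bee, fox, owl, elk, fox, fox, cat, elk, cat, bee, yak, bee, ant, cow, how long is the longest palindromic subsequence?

One longest palindromic subsequence is bee bee elk fox fox elk bee bee (positions 1,2,5,6,7,9,11,13); it reads the same forward and backward, and the interval DP gives dp[1][15] = 8.

8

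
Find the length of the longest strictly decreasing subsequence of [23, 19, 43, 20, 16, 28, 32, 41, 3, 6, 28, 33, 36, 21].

4

Let dp[i] be the longest decreasing subsequence ending at position i. Then dp = [1, 2, 1, 2, 3, 2, 2, 2, 4, 4, 3, 3, 3, 4].
The maximum is 4; one witness is 23, 19, 16, 3 at positions 1,2,5,9.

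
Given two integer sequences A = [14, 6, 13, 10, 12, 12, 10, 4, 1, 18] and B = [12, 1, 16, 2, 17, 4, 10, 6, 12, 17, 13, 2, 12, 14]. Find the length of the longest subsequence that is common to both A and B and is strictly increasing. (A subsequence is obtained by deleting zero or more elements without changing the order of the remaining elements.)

2

For each value that appears in both, track the longest common increasing run ending there.
The best achievable length is 2; one witness is 10, 12 (A-positions 4,5, B-positions 7,9).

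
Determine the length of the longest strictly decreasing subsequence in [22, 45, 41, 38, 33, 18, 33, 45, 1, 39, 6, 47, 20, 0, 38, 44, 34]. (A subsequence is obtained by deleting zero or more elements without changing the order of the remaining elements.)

One longest decreasing subsequence is 45, 41, 38, 33, 18, 1, 0 (positions 2,3,4,5,6,9,14), of length 7; no longer one exists.

7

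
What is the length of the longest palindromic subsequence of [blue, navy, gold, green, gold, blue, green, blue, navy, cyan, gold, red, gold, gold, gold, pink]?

One longest palindromic subsequence is gold gold gold red gold gold gold (positions 3,5,11,12,13,14,15); it reads the same forward and backward, and the interval DP gives dp[1][16] = 7.

7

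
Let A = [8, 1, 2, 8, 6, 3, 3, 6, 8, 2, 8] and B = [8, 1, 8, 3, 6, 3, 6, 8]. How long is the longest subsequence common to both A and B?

7

A longest common subsequence is 8, 1, 8, 6, 3, 6, 8 (length 7); the LCS DP confirms no longer common subsequence exists.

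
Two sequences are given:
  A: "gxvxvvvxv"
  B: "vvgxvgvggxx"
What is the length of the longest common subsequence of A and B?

Backtracking the LCS table gives one alignment: g (A1,B3) → x (A2,B4) → v (A3,B7) → x (A4,B10) → x (A8,B11).
So the longest common subsequence has length 5.

5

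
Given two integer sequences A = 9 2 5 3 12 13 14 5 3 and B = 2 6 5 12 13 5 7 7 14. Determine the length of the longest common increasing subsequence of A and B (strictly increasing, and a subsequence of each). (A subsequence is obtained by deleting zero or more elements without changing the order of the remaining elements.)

A longest common strictly increasing subsequence is 2, 5, 12, 13, 14 (length 5); it appears in order in both A and B, and no longer such subsequence exists.

5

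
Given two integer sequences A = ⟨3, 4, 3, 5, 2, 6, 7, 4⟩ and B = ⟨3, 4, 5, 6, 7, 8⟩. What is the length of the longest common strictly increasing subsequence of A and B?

For each value that appears in both, track the longest common increasing run ending there.
The best achievable length is 5; one witness is 3, 4, 5, 6, 7 (A-positions 1,2,4,6,7, B-positions 1,2,3,4,5).

5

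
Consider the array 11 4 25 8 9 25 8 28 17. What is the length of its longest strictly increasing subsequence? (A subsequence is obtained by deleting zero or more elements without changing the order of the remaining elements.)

Scanning left to right, the best length ending at each element is: 11→1, 4→1, 25→2, 8→2, 9→3, 25→4, 8→2, 28→5, 17→4.
So the longest increasing subsequence has length 5, e.g. 4, 8, 9, 25, 28.

5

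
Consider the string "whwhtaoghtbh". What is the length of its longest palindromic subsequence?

One longest palindromic subsequence is hthth (positions 2,5,9,10,12); it reads the same forward and backward, and the interval DP gives dp[1][12] = 5.

5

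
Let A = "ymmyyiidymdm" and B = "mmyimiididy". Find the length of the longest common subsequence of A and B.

A longest common subsequence is mmyiidy (length 7); the LCS DP confirms no longer common subsequence exists.

7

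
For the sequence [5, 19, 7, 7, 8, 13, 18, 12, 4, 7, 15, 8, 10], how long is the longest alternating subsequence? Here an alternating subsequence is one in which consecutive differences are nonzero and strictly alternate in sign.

A longest alternating subsequence is 5, 19, 7, 13, 12, 15, 8, 10 (positions 1,2,3,6,8,11,12,13); its 7 consecutive differences strictly alternate in sign, and length 8 is optimal.

8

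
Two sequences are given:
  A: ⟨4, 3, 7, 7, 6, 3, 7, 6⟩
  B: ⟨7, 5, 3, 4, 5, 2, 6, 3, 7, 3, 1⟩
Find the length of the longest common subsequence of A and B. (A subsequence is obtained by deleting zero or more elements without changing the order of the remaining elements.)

4

Backtracking the LCS table gives one alignment: 4 (A1,B4) → 3 (A2,B8) → 7 (A4,B9) → 3 (A6,B10).
So the longest common subsequence has length 4.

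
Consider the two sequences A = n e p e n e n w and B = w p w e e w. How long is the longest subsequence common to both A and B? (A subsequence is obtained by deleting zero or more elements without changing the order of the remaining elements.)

A longest common subsequence is peew (length 4); the LCS DP confirms no longer common subsequence exists.

4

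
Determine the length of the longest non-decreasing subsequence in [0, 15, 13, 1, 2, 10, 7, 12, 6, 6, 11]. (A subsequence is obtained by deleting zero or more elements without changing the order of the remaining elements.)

Let dp[i] be the longest non-decreasing subsequence ending at position i. Then dp = [1, 2, 2, 2, 3, 4, 4, 5, 4, 5, 6].
The maximum is 6; one witness is 0, 1, 2, 6, 6, 11 at positions 1,4,5,9,10,11.

6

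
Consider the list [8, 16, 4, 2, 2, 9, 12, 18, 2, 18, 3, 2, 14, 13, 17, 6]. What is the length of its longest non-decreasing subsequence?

6

Scanning left to right, the best length ending at each element is: 8→1, 16→2, 4→1, 2→1, 2→2, 9→3, 12→4, 18→5, 2→3, 18→6, 3→4, 2→4, 14→5, 13→5, 17→6, 6→5.
So the longest non-decreasing subsequence has length 6, e.g. 2, 2, 9, 12, 18, 18.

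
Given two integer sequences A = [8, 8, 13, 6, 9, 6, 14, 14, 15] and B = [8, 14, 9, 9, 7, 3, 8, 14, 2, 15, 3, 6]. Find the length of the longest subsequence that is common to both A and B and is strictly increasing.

4

A longest common strictly increasing subsequence is 8, 9, 14, 15 (length 4); it appears in order in both A and B, and no longer such subsequence exists.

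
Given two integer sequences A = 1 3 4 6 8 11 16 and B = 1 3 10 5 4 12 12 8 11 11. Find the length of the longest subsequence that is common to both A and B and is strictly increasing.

5

For each value that appears in both, track the longest common increasing run ending there.
The best achievable length is 5; one witness is 1, 3, 4, 8, 11 (A-positions 1,2,3,5,6, B-positions 1,2,5,8,9).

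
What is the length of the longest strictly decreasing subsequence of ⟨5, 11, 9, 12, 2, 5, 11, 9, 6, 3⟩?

Let dp[i] be the longest decreasing subsequence ending at position i. Then dp = [1, 1, 2, 1, 3, 3, 2, 3, 4, 5].
The maximum is 5; one witness is 12, 11, 9, 6, 3 at positions 4,7,8,9,10.

5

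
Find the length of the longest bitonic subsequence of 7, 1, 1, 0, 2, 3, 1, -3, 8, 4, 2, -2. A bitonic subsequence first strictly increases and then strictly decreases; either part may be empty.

Let inc[i] be the LIS ending at i and dec[i] the longest strictly decreasing subsequence starting at i. inc = [1, 1, 1, 1, 2, 3, 2, 1, 4, 4, 3, 2], dec = [4, 3, 3, 2, 3, 3, 2, 1, 4, 3, 2, 1].
max_i inc[i]+dec[i]−1 = 7, with one witness 1, 2, 3, 8, 4, 2, -2.

7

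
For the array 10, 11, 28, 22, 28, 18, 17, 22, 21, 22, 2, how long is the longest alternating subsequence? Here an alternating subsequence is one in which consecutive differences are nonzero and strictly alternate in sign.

9

Track the best alternating length ending on an up-step vs a down-step at each position: up/down = 1/1, 2/1, 2/1, 2/3, 4/1, 2/5, 2/5, 6/5, 6/7, 8/5, 1/9.
The maximum over both is 9; one such subsequence is 10, 28, 22, 28, 18, 22, 21, 22, 2.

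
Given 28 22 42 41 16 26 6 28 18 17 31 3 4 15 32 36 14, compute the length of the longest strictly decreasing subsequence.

Let dp[i] be the longest decreasing subsequence ending at position i. Then dp = [1, 2, 1, 2, 3, 3, 4, 3, 4, 5, 3, 6, 6, 6, 3, 3, 7].
The maximum is 7; one witness is 42, 41, 26, 18, 17, 15, 14 at positions 3,4,6,9,10,14,17.

7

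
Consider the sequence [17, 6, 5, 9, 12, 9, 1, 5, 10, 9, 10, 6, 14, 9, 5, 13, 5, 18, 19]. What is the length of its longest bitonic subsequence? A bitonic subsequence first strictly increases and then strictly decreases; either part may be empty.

Let inc[i] be the LIS ending at i and dec[i] the longest strictly decreasing subsequence starting at i. inc = [1, 1, 1, 2, 3, 2, 1, 2, 3, 3, 4, 3, 5, 4, 2, 5, 2, 6, 7], dec = [6, 3, 2, 3, 5, 3, 1, 1, 4, 3, 3, 2, 3, 2, 1, 2, 1, 1, 1].
max_i inc[i]+dec[i]−1 = 7, with one witness 6, 9, 12, 10, 9, 6, 5.

7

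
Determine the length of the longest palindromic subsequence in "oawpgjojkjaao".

7

One longest palindromic subsequence is oajkjao (positions 1,2,8,9,10,12,13); it reads the same forward and backward, and the interval DP gives dp[1][13] = 7.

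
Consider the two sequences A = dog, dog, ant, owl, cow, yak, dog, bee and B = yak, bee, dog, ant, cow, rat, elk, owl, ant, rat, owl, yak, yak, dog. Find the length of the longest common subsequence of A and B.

Backtracking the LCS table gives one alignment: dog (A1,B3) → ant (A3,B9) → owl (A4,B11) → yak (A6,B13) → dog (A7,B14).
So the longest common subsequence has length 5.

5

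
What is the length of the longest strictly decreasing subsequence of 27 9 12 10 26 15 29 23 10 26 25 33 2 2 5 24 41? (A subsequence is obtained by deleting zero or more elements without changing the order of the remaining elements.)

5

Let dp[i] be the longest decreasing subsequence ending at position i. Then dp = [1, 2, 2, 3, 2, 3, 1, 3, 4, 2, 3, 1, 5, 5, 5, 4, 1].
The maximum is 5; one witness is 27, 26, 15, 10, 2 at positions 1,5,6,9,13.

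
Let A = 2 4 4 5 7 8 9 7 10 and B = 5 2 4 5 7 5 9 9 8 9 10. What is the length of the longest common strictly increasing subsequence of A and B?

7

A longest common strictly increasing subsequence is 2, 4, 5, 7, 8, 9, 10 (length 7); it appears in order in both A and B, and no longer such subsequence exists.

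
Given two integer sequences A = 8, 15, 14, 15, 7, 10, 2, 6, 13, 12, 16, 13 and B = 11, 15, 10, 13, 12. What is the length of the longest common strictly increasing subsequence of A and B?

2

For each value that appears in both, track the longest common increasing run ending there.
The best achievable length is 2; one witness is 10, 13 (A-positions 6,9, B-positions 3,4).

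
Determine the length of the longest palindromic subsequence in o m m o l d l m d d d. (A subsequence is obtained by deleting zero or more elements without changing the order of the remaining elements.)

5

Using dp[i][j] = 2 + dp[i+1][j−1] if the ends match, else max(dp[i+1][j], dp[i][j−1]):
dp[1][11] = 5. A witness is mldlm at positions 3,5,6,7,8.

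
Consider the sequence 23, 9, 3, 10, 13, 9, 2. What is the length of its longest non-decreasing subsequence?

3

One longest non-decreasing subsequence is 9, 10, 13 (positions 2,4,5), of length 3; no longer one exists.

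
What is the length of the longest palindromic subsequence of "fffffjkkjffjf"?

Using dp[i][j] = 2 + dp[i+1][j−1] if the ends match, else max(dp[i+1][j], dp[i][j−1]):
dp[1][13] = 10. A witness is fffjkkjfff at positions 1,4,5,6,7,8,9,10,11,13.

10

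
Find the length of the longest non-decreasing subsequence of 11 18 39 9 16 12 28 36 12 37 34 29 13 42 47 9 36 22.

Let dp[i] be the longest non-decreasing subsequence ending at position i. Then dp = [1, 2, 3, 1, 2, 2, 3, 4, 3, 5, 4, 4, 4, 6, 7, 2, 5, 5].
The maximum is 7; one witness is 11, 18, 28, 36, 37, 42, 47 at positions 1,2,7,8,10,14,15.

7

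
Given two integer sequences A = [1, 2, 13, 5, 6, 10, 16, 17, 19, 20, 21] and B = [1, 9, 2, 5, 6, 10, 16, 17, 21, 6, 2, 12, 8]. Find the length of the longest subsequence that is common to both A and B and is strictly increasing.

8

A longest common strictly increasing subsequence is 1, 2, 5, 6, 10, 16, 17, 21 (length 8); it appears in order in both A and B, and no longer such subsequence exists.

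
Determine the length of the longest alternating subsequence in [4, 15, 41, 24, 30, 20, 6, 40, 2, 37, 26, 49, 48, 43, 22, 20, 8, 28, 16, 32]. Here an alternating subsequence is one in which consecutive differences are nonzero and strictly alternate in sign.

Track the best alternating length ending on an up-step vs a down-step at each position: up/down = 1/1, 2/1, 2/1, 2/3, 4/3, 2/5, 2/5, 6/3, 1/7, 8/7, 8/9, 10/1, 10/11, 10/11, 8/11, 8/11, 8/11, 12/11, 12/13, 14/11.
The maximum over both is 14; one such subsequence is 4, 41, 24, 30, 20, 40, 2, 37, 26, 49, 22, 28, 16, 32.

14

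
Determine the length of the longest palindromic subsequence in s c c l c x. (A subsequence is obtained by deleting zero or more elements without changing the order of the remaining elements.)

Using dp[i][j] = 2 + dp[i+1][j−1] if the ends match, else max(dp[i+1][j], dp[i][j−1]):
dp[1][6] = 3. A witness is clc at positions 3,4,5.

3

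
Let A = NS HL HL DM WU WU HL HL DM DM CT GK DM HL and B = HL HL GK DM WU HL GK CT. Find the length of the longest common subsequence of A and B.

6

Backtracking the LCS table gives one alignment: HL (A2,B1) → HL (A3,B2) → DM (A4,B4) → WU (A6,B5) → HL (A7,B6) → CT (A11,B8).
So the longest common subsequence has length 6.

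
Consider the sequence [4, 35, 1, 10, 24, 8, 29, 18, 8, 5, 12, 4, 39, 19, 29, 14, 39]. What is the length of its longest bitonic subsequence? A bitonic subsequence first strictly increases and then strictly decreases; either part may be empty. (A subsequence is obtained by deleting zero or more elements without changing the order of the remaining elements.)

One longest bitonic subsequence is 4, 10, 24, 29, 18, 8, 5, 4 (positions 1,4,5,7,8,9,10,12): it rises to 29 then falls. Length 8 is optimal.

8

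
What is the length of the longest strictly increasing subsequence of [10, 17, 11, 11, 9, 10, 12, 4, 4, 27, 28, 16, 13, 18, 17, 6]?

5

Let dp[i] be the longest increasing subsequence ending at position i. Then dp = [1, 2, 2, 2, 1, 2, 3, 1, 1, 4, 5, 4, 4, 5, 5, 2].
The maximum is 5; one witness is 10, 11, 12, 27, 28 at positions 1,3,7,10,11.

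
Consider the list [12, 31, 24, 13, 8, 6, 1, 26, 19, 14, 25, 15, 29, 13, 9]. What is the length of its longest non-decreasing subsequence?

5

Scanning left to right, the best length ending at each element is: 12→1, 31→2, 24→2, 13→2, 8→1, 6→1, 1→1, 26→3, 19→3, 14→3, 25→4, 15→4, 29→5, 13→3, 9→2.
So the longest non-decreasing subsequence has length 5, e.g. 12, 13, 19, 25, 29.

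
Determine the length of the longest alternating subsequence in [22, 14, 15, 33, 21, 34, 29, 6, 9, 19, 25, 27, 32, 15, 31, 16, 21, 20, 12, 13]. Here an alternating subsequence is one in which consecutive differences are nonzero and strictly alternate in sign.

A longest alternating subsequence is 22, 14, 33, 21, 34, 6, 19, 15, 31, 16, 21, 12, 13 (positions 1,2,4,5,6,8,10,14,15,16,17,19,20); its 12 consecutive differences strictly alternate in sign, and length 13 is optimal.

13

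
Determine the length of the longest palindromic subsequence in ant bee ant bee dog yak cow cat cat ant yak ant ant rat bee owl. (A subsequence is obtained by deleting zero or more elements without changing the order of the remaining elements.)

8

Using dp[i][j] = 2 + dp[i+1][j−1] if the ends match, else max(dp[i+1][j], dp[i][j−1]):
dp[1][16] = 8. A witness is bee ant yak cat cat yak ant bee at positions 2,3,6,8,9,11,13,15.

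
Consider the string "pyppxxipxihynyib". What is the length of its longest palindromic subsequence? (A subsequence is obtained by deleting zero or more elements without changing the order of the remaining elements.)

One longest palindromic subsequence is ypxxpy (positions 2,4,5,6,8,14); it reads the same forward and backward, and the interval DP gives dp[1][16] = 6.

6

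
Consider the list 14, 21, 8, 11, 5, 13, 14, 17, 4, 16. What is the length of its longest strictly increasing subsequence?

5

Scanning left to right, the best length ending at each element is: 14→1, 21→2, 8→1, 11→2, 5→1, 13→3, 14→4, 17→5, 4→1, 16→5.
So the longest increasing subsequence has length 5, e.g. 8, 11, 13, 14, 17.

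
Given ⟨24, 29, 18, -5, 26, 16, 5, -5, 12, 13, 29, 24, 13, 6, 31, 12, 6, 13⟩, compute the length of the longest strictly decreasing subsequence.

Let dp[i] be the longest decreasing subsequence ending at position i. Then dp = [1, 1, 2, 3, 2, 3, 4, 5, 4, 4, 1, 3, 4, 5, 1, 5, 6, 4].
The maximum is 6; one witness is 24, 18, 16, 13, 12, 6 at positions 1,3,6,10,16,17.

6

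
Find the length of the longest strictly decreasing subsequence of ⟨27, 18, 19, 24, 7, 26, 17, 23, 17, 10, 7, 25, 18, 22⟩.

Scanning left to right, the best length ending at each element is: 27→1, 18→2, 19→2, 24→2, 7→3, 26→2, 17→3, 23→3, 17→4, 10→5, 7→6, 25→3, 18→4, 22→4.
So the longest decreasing subsequence has length 6, e.g. 27, 24, 23, 17, 10, 7.

6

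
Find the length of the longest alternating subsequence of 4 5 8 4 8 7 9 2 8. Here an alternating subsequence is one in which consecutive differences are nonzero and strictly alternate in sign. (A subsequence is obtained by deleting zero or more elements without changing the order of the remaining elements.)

8

Track the best alternating length ending on an up-step vs a down-step at each position: up/down = 1/1, 2/1, 2/1, 1/3, 4/1, 4/5, 6/1, 1/7, 8/7.
The maximum over both is 8; one such subsequence is 4, 5, 4, 8, 7, 9, 2, 8.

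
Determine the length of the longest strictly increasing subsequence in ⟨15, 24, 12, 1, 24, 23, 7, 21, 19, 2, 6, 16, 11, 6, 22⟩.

One longest increasing subsequence is 1, 2, 6, 16, 22 (positions 4,10,11,12,15), of length 5; no longer one exists.

5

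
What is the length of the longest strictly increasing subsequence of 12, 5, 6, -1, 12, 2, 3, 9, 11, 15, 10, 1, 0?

6

Let dp[i] be the longest increasing subsequence ending at position i. Then dp = [1, 1, 2, 1, 3, 2, 3, 4, 5, 6, 5, 2, 2].
The maximum is 6; one witness is -1, 2, 3, 9, 11, 15 at positions 4,6,7,8,9,10.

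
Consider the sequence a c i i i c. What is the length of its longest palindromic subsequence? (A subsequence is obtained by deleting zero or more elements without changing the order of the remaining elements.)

One longest palindromic subsequence is ciiic (positions 2,3,4,5,6); it reads the same forward and backward, and the interval DP gives dp[1][6] = 5.

5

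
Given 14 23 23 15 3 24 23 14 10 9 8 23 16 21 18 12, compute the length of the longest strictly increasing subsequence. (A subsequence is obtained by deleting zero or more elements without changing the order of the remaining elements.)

4

One longest increasing subsequence is 14, 15, 16, 21 (positions 1,4,13,14), of length 4; no longer one exists.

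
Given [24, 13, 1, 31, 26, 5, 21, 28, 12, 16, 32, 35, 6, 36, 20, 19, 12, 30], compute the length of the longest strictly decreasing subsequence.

6

Let dp[i] be the longest decreasing subsequence ending at position i. Then dp = [1, 2, 3, 1, 2, 3, 3, 2, 4, 4, 1, 1, 5, 1, 4, 5, 6, 2].
The maximum is 6; one witness is 31, 26, 21, 20, 19, 12 at positions 4,5,7,15,16,17.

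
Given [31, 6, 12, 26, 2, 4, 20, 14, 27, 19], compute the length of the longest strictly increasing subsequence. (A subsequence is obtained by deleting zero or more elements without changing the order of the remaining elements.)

4

Let dp[i] be the longest increasing subsequence ending at position i. Then dp = [1, 1, 2, 3, 1, 2, 3, 3, 4, 4].
The maximum is 4; one witness is 6, 12, 26, 27 at positions 2,3,4,9.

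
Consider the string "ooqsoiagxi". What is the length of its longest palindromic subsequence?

One longest palindromic subsequence is ixi (positions 6,9,10); it reads the same forward and backward, and the interval DP gives dp[1][10] = 3.

3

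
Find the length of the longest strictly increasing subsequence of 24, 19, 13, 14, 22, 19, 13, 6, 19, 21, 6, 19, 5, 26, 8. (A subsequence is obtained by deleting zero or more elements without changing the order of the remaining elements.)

Scanning left to right, the best length ending at each element is: 24→1, 19→1, 13→1, 14→2, 22→3, 19→3, 13→1, 6→1, 19→3, 21→4, 6→1, 19→3, 5→1, 26→5, 8→2.
So the longest increasing subsequence has length 5, e.g. 13, 14, 19, 21, 26.

5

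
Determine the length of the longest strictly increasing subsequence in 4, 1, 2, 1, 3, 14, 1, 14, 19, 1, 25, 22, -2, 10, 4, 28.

7

Scanning left to right, the best length ending at each element is: 4→1, 1→1, 2→2, 1→1, 3→3, 14→4, 1→1, 14→4, 19→5, 1→1, 25→6, 22→6, -2→1, 10→4, 4→4, 28→7.
So the longest increasing subsequence has length 7, e.g. 1, 2, 3, 14, 19, 25, 28.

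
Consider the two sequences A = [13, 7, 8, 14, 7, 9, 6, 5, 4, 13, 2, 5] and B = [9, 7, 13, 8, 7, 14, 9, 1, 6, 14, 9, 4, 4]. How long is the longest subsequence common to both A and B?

6

Backtracking the LCS table gives one alignment: 13 (A1,B3) → 7 (A2,B5) → 14 (A4,B6) → 9 (A6,B7) → 6 (A7,B9) → 4 (A9,B13).
So the longest common subsequence has length 6.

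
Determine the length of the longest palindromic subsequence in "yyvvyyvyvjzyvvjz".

9

One longest palindromic subsequence is vvyvyvyvv (positions 3,4,5,7,8,9,12,13,14); it reads the same forward and backward, and the interval DP gives dp[1][16] = 9.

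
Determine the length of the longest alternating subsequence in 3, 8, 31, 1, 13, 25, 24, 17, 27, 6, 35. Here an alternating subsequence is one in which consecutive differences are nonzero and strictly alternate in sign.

Track the best alternating length ending on an up-step vs a down-step at each position: up/down = 1/1, 2/1, 2/1, 1/3, 4/3, 4/3, 4/5, 4/5, 6/3, 4/7, 8/1.
The maximum over both is 8; one such subsequence is 3, 8, 1, 25, 24, 27, 6, 35.

8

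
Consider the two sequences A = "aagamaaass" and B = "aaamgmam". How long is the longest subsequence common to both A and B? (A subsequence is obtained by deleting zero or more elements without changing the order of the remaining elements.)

A longest common subsequence is aagam (length 5); the LCS DP confirms no longer common subsequence exists.

5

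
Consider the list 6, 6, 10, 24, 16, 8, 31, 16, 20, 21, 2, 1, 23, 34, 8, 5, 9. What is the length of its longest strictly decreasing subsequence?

5

Let dp[i] be the longest decreasing subsequence ending at position i. Then dp = [1, 1, 1, 1, 2, 3, 1, 2, 2, 2, 4, 5, 2, 1, 3, 4, 3].
The maximum is 5; one witness is 24, 16, 8, 2, 1 at positions 4,5,6,11,12.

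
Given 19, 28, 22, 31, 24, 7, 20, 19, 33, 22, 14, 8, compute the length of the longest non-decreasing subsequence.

One longest non-decreasing subsequence is 19, 28, 31, 33 (positions 1,2,4,9), of length 4; no longer one exists.

4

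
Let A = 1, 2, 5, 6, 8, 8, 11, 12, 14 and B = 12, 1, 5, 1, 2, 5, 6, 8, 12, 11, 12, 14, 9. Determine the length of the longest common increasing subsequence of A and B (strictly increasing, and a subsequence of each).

8

A longest common strictly increasing subsequence is 1, 2, 5, 6, 8, 11, 12, 14 (length 8); it appears in order in both A and B, and no longer such subsequence exists.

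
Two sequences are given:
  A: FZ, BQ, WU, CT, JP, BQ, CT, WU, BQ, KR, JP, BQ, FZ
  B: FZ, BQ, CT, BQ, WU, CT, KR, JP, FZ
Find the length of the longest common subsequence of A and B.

Backtracking the LCS table gives one alignment: FZ (A1,B1) → BQ (A2,B2) → CT (A4,B3) → BQ (A6,B4) → CT (A7,B6) → KR (A10,B7) → JP (A11,B8) → FZ (A13,B9).
So the longest common subsequence has length 8.

8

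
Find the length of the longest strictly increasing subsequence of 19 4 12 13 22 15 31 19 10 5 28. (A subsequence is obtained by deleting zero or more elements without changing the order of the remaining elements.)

6

Let dp[i] be the longest increasing subsequence ending at position i. Then dp = [1, 1, 2, 3, 4, 4, 5, 5, 2, 2, 6].
The maximum is 6; one witness is 4, 12, 13, 15, 19, 28 at positions 2,3,4,6,8,11.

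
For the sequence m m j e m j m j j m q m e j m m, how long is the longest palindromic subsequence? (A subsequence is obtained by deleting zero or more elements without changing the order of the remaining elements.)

Using dp[i][j] = 2 + dp[i+1][j−1] if the ends match, else max(dp[i+1][j], dp[i][j−1]):
dp[1][16] = 14. A witness is mmjemmjjmmejmm at positions 1,2,3,4,5,7,8,9,10,12,13,14,15,16.

14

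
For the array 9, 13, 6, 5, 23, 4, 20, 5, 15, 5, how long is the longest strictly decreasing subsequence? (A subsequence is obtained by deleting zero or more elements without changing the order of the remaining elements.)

4

One longest decreasing subsequence is 9, 6, 5, 4 (positions 1,3,4,6), of length 4; no longer one exists.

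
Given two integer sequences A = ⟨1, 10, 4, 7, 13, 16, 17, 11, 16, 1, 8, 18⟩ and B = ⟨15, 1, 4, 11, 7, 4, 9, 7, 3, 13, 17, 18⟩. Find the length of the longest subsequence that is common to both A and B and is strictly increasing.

6

For each value that appears in both, track the longest common increasing run ending there.
The best achievable length is 6; one witness is 1, 4, 7, 13, 17, 18 (A-positions 1,3,4,5,7,12, B-positions 2,3,5,10,11,12).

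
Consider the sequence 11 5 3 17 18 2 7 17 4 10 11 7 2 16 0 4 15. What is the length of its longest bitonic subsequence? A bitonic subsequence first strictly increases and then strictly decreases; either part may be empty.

One longest bitonic subsequence is 11, 17, 18, 17, 11, 7, 2, 0 (positions 1,4,5,8,11,12,13,15): it rises to 18 then falls. Length 8 is optimal.

8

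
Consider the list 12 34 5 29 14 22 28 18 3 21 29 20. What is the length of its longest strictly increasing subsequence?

5

Scanning left to right, the best length ending at each element is: 12→1, 34→2, 5→1, 29→2, 14→2, 22→3, 28→4, 18→3, 3→1, 21→4, 29→5, 20→4.
So the longest increasing subsequence has length 5, e.g. 12, 14, 22, 28, 29.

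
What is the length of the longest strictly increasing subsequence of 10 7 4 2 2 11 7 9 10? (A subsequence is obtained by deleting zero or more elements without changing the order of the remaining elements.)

4

Let dp[i] be the longest increasing subsequence ending at position i. Then dp = [1, 1, 1, 1, 1, 2, 2, 3, 4].
The maximum is 4; one witness is 4, 7, 9, 10 at positions 3,7,8,9.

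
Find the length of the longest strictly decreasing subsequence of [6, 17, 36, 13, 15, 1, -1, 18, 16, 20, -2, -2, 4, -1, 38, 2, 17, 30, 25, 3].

5

One longest decreasing subsequence is 17, 13, 1, -1, -2 (positions 2,4,6,7,11), of length 5; no longer one exists.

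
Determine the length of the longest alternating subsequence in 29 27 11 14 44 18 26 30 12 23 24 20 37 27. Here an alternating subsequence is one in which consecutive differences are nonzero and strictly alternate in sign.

10

A longest alternating subsequence is 29, 27, 44, 18, 26, 12, 23, 20, 37, 27 (positions 1,2,5,6,7,9,10,12,13,14); its 9 consecutive differences strictly alternate in sign, and length 10 is optimal.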